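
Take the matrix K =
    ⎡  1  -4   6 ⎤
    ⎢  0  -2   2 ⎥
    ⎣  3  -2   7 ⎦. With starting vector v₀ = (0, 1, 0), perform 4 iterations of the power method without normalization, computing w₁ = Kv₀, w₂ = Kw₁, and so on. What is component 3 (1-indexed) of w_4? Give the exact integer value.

-1578

w1 = Kv₀ = (1·0 + (-4)·1 + 6·0; 0·0 + (-2)·1 + 2·0; 3·0 + (-2)·1 + 7·0) = (-4, -2, -2)
w2 = Kw1 = (1·(-4) + (-4)·(-2) + 6·(-2); 0·(-4) + (-2)·(-2) + 2·(-2); 3·(-4) + (-2)·(-2) + 7·(-2)) = (-8, 0, -22)
w3 = Kw2 = (-140, -44, -178)
w4 = Kw3 = (-1032, -268, -1578)
The requested component of w4 is -1578.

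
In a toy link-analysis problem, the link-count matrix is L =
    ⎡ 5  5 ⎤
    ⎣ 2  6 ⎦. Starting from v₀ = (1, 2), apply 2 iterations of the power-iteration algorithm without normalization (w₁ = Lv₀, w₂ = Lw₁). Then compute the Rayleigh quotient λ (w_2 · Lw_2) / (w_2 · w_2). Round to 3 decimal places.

λ ≈ 8.783

w1 = Lv₀ = (15, 14)
w2 = Lw1 = (145, 114)
Lw2 = (1295, 974)
w2·Lw2 = 145·1295 + 114·974 = 298811; w2·w2 = 145·145 + 114·114 = 34021
λ ≈ 298811/34021 = 8.783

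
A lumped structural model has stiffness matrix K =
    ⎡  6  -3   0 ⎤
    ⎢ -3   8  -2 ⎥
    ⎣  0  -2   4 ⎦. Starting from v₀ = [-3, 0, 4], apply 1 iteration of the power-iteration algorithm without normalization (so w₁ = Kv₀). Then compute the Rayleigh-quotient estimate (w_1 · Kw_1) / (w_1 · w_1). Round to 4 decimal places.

w1 = Kv₀ = (-18, 1, 16)
Kw1 = (-111, 30, 62)
w1·Kw1 = (-18)·(-111) + 1·30 + 16·62 = 3020; w1·w1 = (-18)·(-18) + 1·1 + 16·16 = 581
λ ≈ 3020/581 = 5.1979

λ ≈ 5.1979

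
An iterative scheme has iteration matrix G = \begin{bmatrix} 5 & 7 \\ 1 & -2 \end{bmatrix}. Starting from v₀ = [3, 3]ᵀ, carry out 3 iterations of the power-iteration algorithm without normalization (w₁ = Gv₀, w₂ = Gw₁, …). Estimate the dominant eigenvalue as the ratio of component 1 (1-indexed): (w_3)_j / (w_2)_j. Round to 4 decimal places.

w1 = Gv₀ = (36, -3)
w2 = Gw1 = (159, 42)
w3 = Gw2 = (1089, 75)
Ratio at component: 1089 / 159 = 6.8491

6.8491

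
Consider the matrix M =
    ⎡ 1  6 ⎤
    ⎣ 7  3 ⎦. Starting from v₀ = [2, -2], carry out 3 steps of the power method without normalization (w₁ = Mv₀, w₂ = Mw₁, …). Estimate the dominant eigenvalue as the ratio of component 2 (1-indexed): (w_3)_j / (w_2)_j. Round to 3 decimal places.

λ ≈ -2.783

w1 = Mv₀ = (1·2 + 6·(-2); 7·2 + 3·(-2)) = (-10, 8)
w2 = Mw1 = (1·(-10) + 6·8; 7·(-10) + 3·8) = (38, -46)
w3 = Mw2 = (-238, 128)
Ratio at component: 128 / -46 = -2.783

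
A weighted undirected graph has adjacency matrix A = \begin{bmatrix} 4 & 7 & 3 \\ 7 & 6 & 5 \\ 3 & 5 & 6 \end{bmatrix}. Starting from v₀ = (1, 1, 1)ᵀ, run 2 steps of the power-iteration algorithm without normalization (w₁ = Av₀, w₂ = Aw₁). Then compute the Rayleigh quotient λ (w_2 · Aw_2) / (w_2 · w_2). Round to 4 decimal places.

λ ≈ 15.5467

w1 = Av₀ = (4·1 + 7·1 + 3·1; 7·1 + 6·1 + 5·1; 3·1 + 5·1 + 6·1) = (14, 18, 14)
w2 = Aw1 = (4·14 + 7·18 + 3·14; 7·14 + 6·18 + 5·14; 3·14 + 5·18 + 6·14) = (224, 276, 216)
Aw2 = (3476, 4304, 3348)
w2·Aw2 = 224·3476 + 276·4304 + 216·3348 = 2689696; w2·w2 = 224·224 + 276·276 + 216·216 = 173008
λ ≈ 2689696/173008 = 15.5467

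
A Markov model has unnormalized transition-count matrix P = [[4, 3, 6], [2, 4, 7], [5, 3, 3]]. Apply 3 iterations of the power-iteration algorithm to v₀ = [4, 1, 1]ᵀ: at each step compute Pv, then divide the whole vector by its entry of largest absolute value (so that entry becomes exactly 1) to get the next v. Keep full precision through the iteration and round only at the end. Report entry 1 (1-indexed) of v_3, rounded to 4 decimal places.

Pv0 = (25.00000, 19.00000, 26.00000); divide by 26.00000 → v1 = (0.96154, 0.73077, 1.00000)
Pv1 = (12.03846, 11.84615, 10.00000); divide by 12.03846 → v2 = (1.00000, 0.98403, 0.83067)
Pv2 = (11.93610, 11.75080, 10.44409); divide by 11.93610 → v3 = (1.00000, 0.98448, 0.87500)
Requested entry of v3: 3736/3736 = 1.0000

1.0000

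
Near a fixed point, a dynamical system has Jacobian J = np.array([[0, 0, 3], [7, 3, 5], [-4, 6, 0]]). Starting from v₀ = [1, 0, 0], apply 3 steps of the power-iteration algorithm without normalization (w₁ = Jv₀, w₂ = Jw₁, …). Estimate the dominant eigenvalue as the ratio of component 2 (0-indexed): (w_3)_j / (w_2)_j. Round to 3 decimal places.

w1 = Jv₀ = (0, 7, -4)
w2 = Jw1 = (-12, 1, 42)
w3 = Jw2 = (126, 129, 54)
Ratio at component: 54 / 42 = 1.286

1.286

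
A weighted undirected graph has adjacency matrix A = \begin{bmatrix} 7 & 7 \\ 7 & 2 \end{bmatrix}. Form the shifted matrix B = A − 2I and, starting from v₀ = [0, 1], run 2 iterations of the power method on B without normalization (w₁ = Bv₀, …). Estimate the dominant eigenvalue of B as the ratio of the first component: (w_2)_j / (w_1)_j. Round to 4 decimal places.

5.0000

B = A − 2I has rows (5, 7); (7, 0)
w1 = Bv₀ = (5·0 + 7·1; 7·0 + 0·1) = (7, 0)
w2 = Bw1 = (5·7 + 7·0; 7·7 + 0·0) = (35, 49)
Ratio: 35/7 = 5.0000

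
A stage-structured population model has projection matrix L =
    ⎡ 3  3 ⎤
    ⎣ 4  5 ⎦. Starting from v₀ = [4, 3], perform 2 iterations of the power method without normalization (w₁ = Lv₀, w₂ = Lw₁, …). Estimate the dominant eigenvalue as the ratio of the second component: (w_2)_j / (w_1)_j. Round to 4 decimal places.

λ ≈ 7.7097

w1 = Lv₀ = (21, 31)
w2 = Lw1 = (156, 239)
Ratio at component: 239 / 31 = 7.7097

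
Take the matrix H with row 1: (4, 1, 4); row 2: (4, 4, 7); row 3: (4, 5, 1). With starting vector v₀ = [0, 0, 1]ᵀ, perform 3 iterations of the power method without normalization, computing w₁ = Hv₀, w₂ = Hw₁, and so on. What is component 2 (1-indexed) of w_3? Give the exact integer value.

w1 = Hv₀ = (4·0 + 1·0 + 4·1; 4·0 + 4·0 + 7·1; 4·0 + 5·0 + 1·1) = (4, 7, 1)
w2 = Hw1 = (4·4 + 1·7 + 4·1; 4·4 + 4·7 + 7·1; 4·4 + 5·7 + 1·1) = (27, 51, 52)
w3 = Hw2 = (367, 676, 415)
The requested component of w3 is 676.

676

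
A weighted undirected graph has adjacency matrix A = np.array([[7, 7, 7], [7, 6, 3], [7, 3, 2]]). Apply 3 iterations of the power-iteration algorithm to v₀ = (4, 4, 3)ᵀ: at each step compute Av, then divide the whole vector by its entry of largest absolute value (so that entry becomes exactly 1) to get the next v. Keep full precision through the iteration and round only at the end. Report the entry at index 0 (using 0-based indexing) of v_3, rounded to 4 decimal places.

Av0 = (77.00000, 61.00000, 46.00000); divide by 77.00000 → v1 = (1.00000, 0.79221, 0.59740)
Av1 = (16.72727, 13.54545, 10.57143); divide by 16.72727 → v2 = (1.00000, 0.80978, 0.63199)
Av2 = (17.09239, 13.75466, 10.69332); divide by 17.09239 → v3 = (1.00000, 0.80472, 0.62562)
Requested entry of v3: 22015/22015 = 1.0000

1.0000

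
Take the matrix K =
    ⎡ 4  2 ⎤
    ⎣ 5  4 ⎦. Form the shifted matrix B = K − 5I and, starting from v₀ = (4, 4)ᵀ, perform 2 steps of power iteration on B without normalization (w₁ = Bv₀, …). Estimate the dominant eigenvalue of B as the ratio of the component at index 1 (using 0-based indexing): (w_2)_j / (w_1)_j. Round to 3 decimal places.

B = K − 5I has rows (-1, 2); (5, -1)
w1 = Bv₀ = ((-1)·4 + 2·4; 5·4 + (-1)·4) = (4, 16)
w2 = Bw1 = ((-1)·4 + 2·16; 5·4 + (-1)·16) = (28, 4)
Ratio: 4/16 = 0.250

0.250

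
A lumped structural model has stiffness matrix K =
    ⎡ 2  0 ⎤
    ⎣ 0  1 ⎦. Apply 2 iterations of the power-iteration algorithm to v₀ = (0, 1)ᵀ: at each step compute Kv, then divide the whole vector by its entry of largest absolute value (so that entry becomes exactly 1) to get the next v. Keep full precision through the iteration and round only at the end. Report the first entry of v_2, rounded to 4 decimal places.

0.0000

Kv0 = (0.00000, 1.00000); divide by 1.00000 → v1 = (0.00000, 1.00000)
Kv1 = (0.00000, 1.00000); divide by 1.00000 → v2 = (0.00000, 1.00000)
Requested entry of v2: 0/1 = 0.0000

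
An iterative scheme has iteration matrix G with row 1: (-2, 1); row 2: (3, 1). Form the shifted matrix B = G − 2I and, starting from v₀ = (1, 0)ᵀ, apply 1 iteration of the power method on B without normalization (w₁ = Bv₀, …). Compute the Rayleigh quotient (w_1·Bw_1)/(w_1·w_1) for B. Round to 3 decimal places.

-4.840

B = G − 2I has rows (-4, 1); (3, -1)
w1 = Bv₀ = (-4, 3)
Bw1 = (19, -15)
w1·Bw1 = -121; w1·w1 = 25; μ ≈ -121/25 = -4.840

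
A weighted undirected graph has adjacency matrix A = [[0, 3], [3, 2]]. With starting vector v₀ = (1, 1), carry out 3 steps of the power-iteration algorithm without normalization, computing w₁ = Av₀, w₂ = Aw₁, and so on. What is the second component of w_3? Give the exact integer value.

83

w1 = Av₀ = (3, 5)
w2 = Aw1 = (15, 19)
w3 = Aw2 = (57, 83)
The requested component of w3 is 83.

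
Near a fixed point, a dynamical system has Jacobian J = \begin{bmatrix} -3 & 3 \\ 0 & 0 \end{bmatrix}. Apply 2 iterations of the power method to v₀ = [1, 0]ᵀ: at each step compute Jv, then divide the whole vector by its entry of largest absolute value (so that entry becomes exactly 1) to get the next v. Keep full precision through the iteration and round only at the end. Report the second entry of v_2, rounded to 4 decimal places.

0.0000

Jv0 = (-3.00000, 0.00000); divide by -3.00000 → v1 = (1.00000, 0.00000)
Jv1 = (-3.00000, 0.00000); divide by -3.00000 → v2 = (1.00000, 0.00000)
Requested entry of v2: 0/9 = 0.0000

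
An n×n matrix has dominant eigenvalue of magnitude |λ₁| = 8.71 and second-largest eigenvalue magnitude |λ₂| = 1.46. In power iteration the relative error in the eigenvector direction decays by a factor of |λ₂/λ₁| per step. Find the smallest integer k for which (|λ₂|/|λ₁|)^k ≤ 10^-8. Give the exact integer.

11

|λ₂/λ₁| = 1.46/8.71 = 0.16762
Need k ≥ ln(10^-8) / ln(0.16762) = -18.4207 / -1.7860 ≈ 10.314
Smallest integer k satisfying the bound: 11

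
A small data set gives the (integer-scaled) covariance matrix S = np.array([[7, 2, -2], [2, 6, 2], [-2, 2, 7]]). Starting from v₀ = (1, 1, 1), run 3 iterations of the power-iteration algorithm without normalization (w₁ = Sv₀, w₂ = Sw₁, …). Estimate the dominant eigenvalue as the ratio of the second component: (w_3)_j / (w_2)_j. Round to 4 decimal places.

w1 = Sv₀ = (7·1 + 2·1 + (-2)·1; 2·1 + 6·1 + 2·1; (-2)·1 + 2·1 + 7·1) = (7, 10, 7)
w2 = Sw1 = (7·7 + 2·10 + (-2)·7; 2·7 + 6·10 + 2·7; (-2)·7 + 2·10 + 7·7) = (55, 88, 55)
w3 = Sw2 = (451, 748, 451)
Ratio at component: 748 / 88 = 8.5000

8.5000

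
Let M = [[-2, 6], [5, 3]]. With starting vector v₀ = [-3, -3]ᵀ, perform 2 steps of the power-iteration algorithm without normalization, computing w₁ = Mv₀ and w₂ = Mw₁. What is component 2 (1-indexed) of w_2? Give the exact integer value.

w1 = Mv₀ = (-12, -24)
w2 = Mw1 = (-120, -132)
The requested component of w2 is -132.

-132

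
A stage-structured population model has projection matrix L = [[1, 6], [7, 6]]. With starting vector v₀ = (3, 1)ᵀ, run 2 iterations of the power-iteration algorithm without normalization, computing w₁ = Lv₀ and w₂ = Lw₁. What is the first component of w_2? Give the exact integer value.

171

w1 = Lv₀ = (9, 27)
w2 = Lw1 = (171, 225)
The requested component of w2 is 171.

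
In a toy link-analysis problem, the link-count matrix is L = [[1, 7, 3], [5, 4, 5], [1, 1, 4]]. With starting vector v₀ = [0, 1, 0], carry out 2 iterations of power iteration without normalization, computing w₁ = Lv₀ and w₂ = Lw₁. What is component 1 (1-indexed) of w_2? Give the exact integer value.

w1 = Lv₀ = (1·0 + 7·1 + 3·0; 5·0 + 4·1 + 5·0; 1·0 + 1·1 + 4·0) = (7, 4, 1)
w2 = Lw1 = (1·7 + 7·4 + 3·1; 5·7 + 4·4 + 5·1; 1·7 + 1·4 + 4·1) = (38, 56, 15)
The requested component of w2 is 38.

38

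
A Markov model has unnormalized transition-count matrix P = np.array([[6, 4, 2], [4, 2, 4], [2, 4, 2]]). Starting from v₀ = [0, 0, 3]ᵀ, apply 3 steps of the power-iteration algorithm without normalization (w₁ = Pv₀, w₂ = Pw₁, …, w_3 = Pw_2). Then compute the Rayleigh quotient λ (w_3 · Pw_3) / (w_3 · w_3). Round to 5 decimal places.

w1 = Pv₀ = (6, 12, 6)
w2 = Pw1 = (96, 72, 72)
w3 = Pw2 = (1008, 816, 624)
Pw3 = (10560, 8160, 6528)
w3·Pw3 = 1008·10560 + 816·8160 + 624·6528 = 21376512; w3·w3 = 1008·1008 + 816·816 + 624·624 = 2071296
λ ≈ 21376512/2071296 = 10.32036

λ ≈ 10.32036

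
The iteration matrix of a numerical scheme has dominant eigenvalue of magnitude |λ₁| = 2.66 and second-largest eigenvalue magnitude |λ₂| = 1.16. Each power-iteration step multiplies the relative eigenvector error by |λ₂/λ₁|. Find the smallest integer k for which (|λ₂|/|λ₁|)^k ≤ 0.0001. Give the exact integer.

12

|λ₂/λ₁| = 1.16/2.66 = 0.43609
Need k ≥ ln(0.0001) / ln(0.43609) = -9.2103 / -0.8299 ≈ 11.098
Smallest integer k satisfying the bound: 12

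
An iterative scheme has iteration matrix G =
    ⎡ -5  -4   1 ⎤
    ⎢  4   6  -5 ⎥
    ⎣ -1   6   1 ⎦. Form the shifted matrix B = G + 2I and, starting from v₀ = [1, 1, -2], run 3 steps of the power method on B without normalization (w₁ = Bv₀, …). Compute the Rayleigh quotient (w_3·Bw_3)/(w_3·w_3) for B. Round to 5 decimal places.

3.07891

B = G + 2I has rows (-3, -4, 1); (4, 8, -5); (-1, 6, 3)
w1 = Bv₀ = ((-3)·1 + (-4)·1 + 1·(-2); 4·1 + 8·1 + (-5)·(-2); (-1)·1 + 6·1 + 3·(-2)) = (-9, 22, -1)
w2 = Bw1 = ((-3)·(-9) + (-4)·22 + 1·(-1); 4·(-9) + 8·22 + (-5)·(-1); (-1)·(-9) + 6·22 + 3·(-1)) = (-62, 145, 138)
w3 = Bw2 = (-256, 222, 1346)
Bw3 = (1226, -5978, 5626)
w3·Bw3 = 5931624; w3·w3 = 1926536; μ ≈ 5931624/1926536 = 3.07891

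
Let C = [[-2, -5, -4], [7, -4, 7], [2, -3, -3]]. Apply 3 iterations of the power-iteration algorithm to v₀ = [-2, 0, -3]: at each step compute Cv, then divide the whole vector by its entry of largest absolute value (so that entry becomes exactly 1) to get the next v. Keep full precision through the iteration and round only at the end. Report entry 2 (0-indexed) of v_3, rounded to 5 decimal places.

Cv0 = (16.000000, -35.000000, 5.000000); divide by -35.000000 → v1 = (-0.457143, 1.000000, -0.142857)
Cv1 = (-3.514286, -8.200000, -3.485714); divide by -8.200000 → v2 = (0.428571, 1.000000, 0.425087)
Cv2 = (-7.557491, 1.975610, -3.418118); divide by -7.557491 → v3 = (1.000000, -0.261411, 0.452282)
Requested entry of v3: -981/-2169 = 0.45228

0.45228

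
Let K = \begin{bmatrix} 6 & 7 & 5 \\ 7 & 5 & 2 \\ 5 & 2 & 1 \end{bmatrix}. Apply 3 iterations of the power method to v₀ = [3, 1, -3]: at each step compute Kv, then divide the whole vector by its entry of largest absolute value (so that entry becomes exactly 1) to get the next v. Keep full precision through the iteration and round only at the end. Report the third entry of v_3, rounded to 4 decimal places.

0.5247

Kv0 = (10.00000, 20.00000, 14.00000); divide by 20.00000 → v1 = (0.50000, 1.00000, 0.70000)
Kv1 = (13.50000, 9.90000, 5.20000); divide by 13.50000 → v2 = (1.00000, 0.73333, 0.38519)
Kv2 = (13.05926, 11.43704, 6.85185); divide by 13.05926 → v3 = (1.00000, 0.87578, 0.52467)
Requested entry of v3: 1850/3526 = 0.5247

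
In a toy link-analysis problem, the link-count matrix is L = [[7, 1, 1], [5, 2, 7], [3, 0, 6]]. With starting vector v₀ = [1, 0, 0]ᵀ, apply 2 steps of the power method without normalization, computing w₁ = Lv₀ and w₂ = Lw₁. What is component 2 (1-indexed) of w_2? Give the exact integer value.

66

w1 = Lv₀ = (7, 5, 3)
w2 = Lw1 = (57, 66, 39)
The requested component of w2 is 66.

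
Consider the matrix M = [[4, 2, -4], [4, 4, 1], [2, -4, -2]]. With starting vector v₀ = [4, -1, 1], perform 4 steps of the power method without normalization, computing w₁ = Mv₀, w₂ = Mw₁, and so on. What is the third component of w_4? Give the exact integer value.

-304

w1 = Mv₀ = (4·4 + 2·(-1) + (-4)·1; 4·4 + 4·(-1) + 1·1; 2·4 + (-4)·(-1) + (-2)·1) = (10, 13, 10)
w2 = Mw1 = (4·10 + 2·13 + (-4)·10; 4·10 + 4·13 + 1·10; 2·10 + (-4)·13 + (-2)·10) = (26, 102, -52)
w3 = Mw2 = (516, 460, -252)
w4 = Mw3 = (3992, 3652, -304)
The requested component of w4 is -304.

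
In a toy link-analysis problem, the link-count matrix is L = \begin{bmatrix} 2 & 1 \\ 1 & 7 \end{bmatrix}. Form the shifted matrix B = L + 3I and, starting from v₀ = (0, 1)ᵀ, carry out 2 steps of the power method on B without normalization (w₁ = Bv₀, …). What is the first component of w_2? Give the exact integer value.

B = L + 3I has rows (5, 1); (1, 10)
w1 = Bv₀ = (5·0 + 1·1; 1·0 + 10·1) = (1, 10)
w2 = Bw1 = (5·1 + 1·10; 1·1 + 10·10) = (15, 101)
Requested component of w2: 15

15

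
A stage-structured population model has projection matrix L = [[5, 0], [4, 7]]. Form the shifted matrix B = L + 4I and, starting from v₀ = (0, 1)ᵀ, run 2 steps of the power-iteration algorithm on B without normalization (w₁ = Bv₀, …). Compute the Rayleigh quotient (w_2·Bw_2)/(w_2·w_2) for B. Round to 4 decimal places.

B = L + 4I has rows (9, 0); (4, 11)
w1 = Bv₀ = (9·0 + 0·1; 4·0 + 11·1) = (0, 11)
w2 = Bw1 = (9·0 + 0·11; 4·0 + 11·11) = (0, 121)
Bw2 = (0, 1331)
w2·Bw2 = 161051; w2·w2 = 14641; μ ≈ 161051/14641 = 11.0000

μ ≈ 11.0000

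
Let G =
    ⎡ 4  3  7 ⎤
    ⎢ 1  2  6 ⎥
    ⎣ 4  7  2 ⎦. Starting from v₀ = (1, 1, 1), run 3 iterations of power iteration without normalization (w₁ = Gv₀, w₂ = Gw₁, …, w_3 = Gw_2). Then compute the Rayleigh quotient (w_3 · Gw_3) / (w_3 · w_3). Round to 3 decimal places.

w1 = Gv₀ = (14, 9, 13)
w2 = Gw1 = (174, 110, 145)
w3 = Gw2 = (2041, 1264, 1756)
Gw3 = (24248, 15105, 20524)
w3·Gw3 = 2041·24248 + 1264·15105 + 1756·20524 = 104623032; w3·w3 = 2041·2041 + 1264·1264 + 1756·1756 = 8846913
λ ≈ 104623032/8846913 = 11.826

λ ≈ 11.826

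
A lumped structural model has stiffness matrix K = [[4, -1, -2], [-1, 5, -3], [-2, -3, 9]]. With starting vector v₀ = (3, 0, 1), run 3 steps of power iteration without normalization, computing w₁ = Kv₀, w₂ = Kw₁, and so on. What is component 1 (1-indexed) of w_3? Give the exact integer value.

159

w1 = Kv₀ = (10, -6, 3)
w2 = Kw1 = (40, -49, 25)
w3 = Kw2 = (159, -360, 292)
The requested component of w3 is 159.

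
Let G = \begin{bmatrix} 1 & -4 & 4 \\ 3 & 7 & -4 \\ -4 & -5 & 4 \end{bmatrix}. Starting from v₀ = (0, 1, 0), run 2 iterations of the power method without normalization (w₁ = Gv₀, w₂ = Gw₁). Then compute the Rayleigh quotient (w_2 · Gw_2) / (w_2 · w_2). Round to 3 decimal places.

7.292

w1 = Gv₀ = (1·0 + (-4)·1 + 4·0; 3·0 + 7·1 + (-4)·0; (-4)·0 + (-5)·1 + 4·0) = (-4, 7, -5)
w2 = Gw1 = (1·(-4) + (-4)·7 + 4·(-5); 3·(-4) + 7·7 + (-4)·(-5); (-4)·(-4) + (-5)·7 + 4·(-5)) = (-52, 57, -39)
Gw2 = (-436, 399, -233)
w2·Gw2 = (-52)·(-436) + 57·399 + (-39)·(-233) = 54502; w2·w2 = (-52)·(-52) + 57·57 + (-39)·(-39) = 7474
λ ≈ 54502/7474 = 7.292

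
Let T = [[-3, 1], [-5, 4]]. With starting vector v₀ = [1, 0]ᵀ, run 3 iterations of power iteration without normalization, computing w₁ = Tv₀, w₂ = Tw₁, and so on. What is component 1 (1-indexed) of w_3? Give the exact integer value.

w1 = Tv₀ = ((-3)·1 + 1·0; (-5)·1 + 4·0) = (-3, -5)
w2 = Tw1 = ((-3)·(-3) + 1·(-5); (-5)·(-3) + 4·(-5)) = (4, -5)
w3 = Tw2 = (-17, -40)
The requested component of w3 is -17.

-17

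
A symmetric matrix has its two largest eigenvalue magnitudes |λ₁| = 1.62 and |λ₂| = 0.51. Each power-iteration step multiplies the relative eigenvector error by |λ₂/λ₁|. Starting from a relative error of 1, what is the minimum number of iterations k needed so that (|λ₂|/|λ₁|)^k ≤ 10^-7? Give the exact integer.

14

|λ₂/λ₁| = 0.51/1.62 = 0.31481
Need k ≥ ln(10^-7) / ln(0.31481) = -16.1181 / -1.1558 ≈ 13.946
Smallest integer k satisfying the bound: 14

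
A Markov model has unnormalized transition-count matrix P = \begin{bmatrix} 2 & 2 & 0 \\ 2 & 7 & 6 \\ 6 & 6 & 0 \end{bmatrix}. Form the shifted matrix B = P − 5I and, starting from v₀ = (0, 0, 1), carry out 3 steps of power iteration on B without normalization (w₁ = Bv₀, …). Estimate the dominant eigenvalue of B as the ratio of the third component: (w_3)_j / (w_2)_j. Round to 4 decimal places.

-5.5902

B = P − 5I has rows (-3, 2, 0); (2, 2, 6); (6, 6, -5)
w1 = Bv₀ = ((-3)·0 + 2·0 + 0·1; 2·0 + 2·0 + 6·1; 6·0 + 6·0 + (-5)·1) = (0, 6, -5)
w2 = Bw1 = ((-3)·0 + 2·6 + 0·(-5); 2·0 + 2·6 + 6·(-5); 6·0 + 6·6 + (-5)·(-5)) = (12, -18, 61)
w3 = Bw2 = (-72, 354, -341)
Ratio: -341/61 = -5.5902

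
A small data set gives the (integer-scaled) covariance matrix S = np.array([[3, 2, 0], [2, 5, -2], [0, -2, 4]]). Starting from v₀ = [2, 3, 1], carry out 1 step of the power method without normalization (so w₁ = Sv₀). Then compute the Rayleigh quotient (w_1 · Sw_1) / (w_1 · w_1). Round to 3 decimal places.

w1 = Sv₀ = (12, 17, -2)
Sw1 = (70, 113, -42)
w1·Sw1 = 12·70 + 17·113 + (-2)·(-42) = 2845; w1·w1 = 12·12 + 17·17 + (-2)·(-2) = 437
λ ≈ 2845/437 = 6.510

6.510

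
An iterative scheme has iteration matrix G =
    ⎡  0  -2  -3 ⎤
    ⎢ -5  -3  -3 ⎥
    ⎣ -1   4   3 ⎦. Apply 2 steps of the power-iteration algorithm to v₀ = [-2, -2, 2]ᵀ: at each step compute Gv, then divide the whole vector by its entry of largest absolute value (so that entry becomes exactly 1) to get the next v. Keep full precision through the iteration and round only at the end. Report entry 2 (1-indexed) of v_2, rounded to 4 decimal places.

Gv0 = (-2.00000, 10.00000, 0.00000); divide by 10.00000 → v1 = (-0.20000, 1.00000, 0.00000)
Gv1 = (-2.00000, -2.00000, 4.20000); divide by 4.20000 → v2 = (-0.47619, -0.47619, 1.00000)
Requested entry of v2: -20/42 = -0.4762

-0.4762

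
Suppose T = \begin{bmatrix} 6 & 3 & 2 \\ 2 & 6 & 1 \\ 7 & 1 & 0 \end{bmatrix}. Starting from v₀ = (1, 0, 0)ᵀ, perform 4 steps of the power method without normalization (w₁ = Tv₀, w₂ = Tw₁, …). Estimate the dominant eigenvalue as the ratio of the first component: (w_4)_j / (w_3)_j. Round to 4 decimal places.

9.6209

w1 = Tv₀ = (6·1 + 3·0 + 2·0; 2·1 + 6·0 + 1·0; 7·1 + 1·0 + 0·0) = (6, 2, 7)
w2 = Tw1 = (6·6 + 3·2 + 2·7; 2·6 + 6·2 + 1·7; 7·6 + 1·2 + 0·7) = (56, 31, 44)
w3 = Tw2 = (517, 342, 423)
w4 = Tw3 = (4974, 3509, 3961)
Ratio at component: 4974 / 517 = 9.6209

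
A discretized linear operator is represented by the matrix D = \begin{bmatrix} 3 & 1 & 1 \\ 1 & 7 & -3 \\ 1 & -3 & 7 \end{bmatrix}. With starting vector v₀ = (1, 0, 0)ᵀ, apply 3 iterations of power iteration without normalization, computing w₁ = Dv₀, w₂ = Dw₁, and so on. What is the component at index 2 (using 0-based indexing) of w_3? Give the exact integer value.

39

w1 = Dv₀ = (3, 1, 1)
w2 = Dw1 = (11, 7, 7)
w3 = Dw2 = (47, 39, 39)
The requested component of w3 is 39.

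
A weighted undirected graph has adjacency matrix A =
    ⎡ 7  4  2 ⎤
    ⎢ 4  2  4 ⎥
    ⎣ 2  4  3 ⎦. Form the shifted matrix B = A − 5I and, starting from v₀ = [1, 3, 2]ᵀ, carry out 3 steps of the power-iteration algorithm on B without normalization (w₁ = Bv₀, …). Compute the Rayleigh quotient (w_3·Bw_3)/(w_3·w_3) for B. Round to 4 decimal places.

B = A − 5I has rows (2, 4, 2); (4, -3, 4); (2, 4, -2)
w1 = Bv₀ = (18, 3, 10)
w2 = Bw1 = (68, 103, 28)
w3 = Bw2 = (604, 75, 492)
Bw3 = (2492, 4159, 524)
w3·Bw3 = 2074901; w3·w3 = 612505; μ ≈ 2074901/612505 = 3.3876

μ ≈ 3.3876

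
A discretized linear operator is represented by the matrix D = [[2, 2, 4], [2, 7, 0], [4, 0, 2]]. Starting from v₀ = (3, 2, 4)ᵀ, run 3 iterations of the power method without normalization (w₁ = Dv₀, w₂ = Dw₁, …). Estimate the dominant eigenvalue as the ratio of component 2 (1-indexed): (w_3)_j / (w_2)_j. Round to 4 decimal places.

w1 = Dv₀ = (2·3 + 2·2 + 4·4; 2·3 + 7·2 + 0·4; 4·3 + 0·2 + 2·4) = (26, 20, 20)
w2 = Dw1 = (2·26 + 2·20 + 4·20; 2·26 + 7·20 + 0·20; 4·26 + 0·20 + 2·20) = (172, 192, 144)
w3 = Dw2 = (1304, 1688, 976)
Ratio at component: 1688 / 192 = 8.7917

8.7917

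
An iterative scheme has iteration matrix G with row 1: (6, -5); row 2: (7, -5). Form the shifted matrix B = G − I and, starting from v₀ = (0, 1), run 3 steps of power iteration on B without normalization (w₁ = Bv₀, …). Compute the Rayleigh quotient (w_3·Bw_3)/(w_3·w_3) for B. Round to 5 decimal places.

B = G − I has rows (5, -5); (7, -6)
w1 = Bv₀ = (5·0 + (-5)·1; 7·0 + (-6)·1) = (-5, -6)
w2 = Bw1 = (5·(-5) + (-5)·(-6); 7·(-5) + (-6)·(-6)) = (5, 1)
w3 = Bw2 = (20, 29)
Bw3 = (-45, -34)
w3·Bw3 = -1886; w3·w3 = 1241; μ ≈ -1886/1241 = -1.51974

μ ≈ -1.51974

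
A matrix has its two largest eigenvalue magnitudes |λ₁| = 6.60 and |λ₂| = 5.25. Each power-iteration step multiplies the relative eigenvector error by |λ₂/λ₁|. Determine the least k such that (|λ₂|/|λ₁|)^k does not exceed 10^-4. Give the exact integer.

|λ₂/λ₁| = 5.25/6.60 = 0.79545
Need k ≥ ln(10^-4) / ln(0.79545) = -9.2103 / -0.2288 ≈ 40.248
Smallest integer k satisfying the bound: 41

41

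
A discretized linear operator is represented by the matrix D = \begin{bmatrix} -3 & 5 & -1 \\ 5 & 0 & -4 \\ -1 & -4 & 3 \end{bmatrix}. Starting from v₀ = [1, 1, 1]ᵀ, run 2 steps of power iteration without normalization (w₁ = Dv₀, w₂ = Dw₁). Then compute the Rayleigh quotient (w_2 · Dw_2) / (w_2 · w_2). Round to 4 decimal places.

w1 = Dv₀ = ((-3)·1 + 5·1 + (-1)·1; 5·1 + 0·1 + (-4)·1; (-1)·1 + (-4)·1 + 3·1) = (1, 1, -2)
w2 = Dw1 = ((-3)·1 + 5·1 + (-1)·(-2); 5·1 + 0·1 + (-4)·(-2); (-1)·1 + (-4)·1 + 3·(-2)) = (4, 13, -11)
Dw2 = (64, 64, -89)
w2·Dw2 = 4·64 + 13·64 + (-11)·(-89) = 2067; w2·w2 = 4·4 + 13·13 + (-11)·(-11) = 306
λ ≈ 2067/306 = 6.7549

λ ≈ 6.7549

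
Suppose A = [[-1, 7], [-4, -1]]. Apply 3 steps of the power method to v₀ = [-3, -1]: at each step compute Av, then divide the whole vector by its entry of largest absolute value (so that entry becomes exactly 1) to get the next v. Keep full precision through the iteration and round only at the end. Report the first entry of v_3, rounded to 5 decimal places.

0.19321

Av0 = (-4.000000, 13.000000); divide by 13.000000 → v1 = (-0.307692, 1.000000)
Av1 = (7.307692, 0.230769); divide by 7.307692 → v2 = (1.000000, 0.031579)
Av2 = (-0.778947, -4.031579); divide by -4.031579 → v3 = (0.193211, 1.000000)
Requested entry of v3: -74/-383 = 0.19321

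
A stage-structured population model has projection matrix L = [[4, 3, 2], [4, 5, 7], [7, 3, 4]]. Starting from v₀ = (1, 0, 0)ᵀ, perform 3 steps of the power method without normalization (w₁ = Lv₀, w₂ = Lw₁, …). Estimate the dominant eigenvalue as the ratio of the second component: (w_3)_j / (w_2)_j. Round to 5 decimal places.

w1 = Lv₀ = (4·1 + 3·0 + 2·0; 4·1 + 5·0 + 7·0; 7·1 + 3·0 + 4·0) = (4, 4, 7)
w2 = Lw1 = (4·4 + 3·4 + 2·7; 4·4 + 5·4 + 7·7; 7·4 + 3·4 + 4·7) = (42, 85, 68)
w3 = Lw2 = (559, 1069, 821)
Ratio at component: 1069 / 85 = 12.57647

λ ≈ 12.57647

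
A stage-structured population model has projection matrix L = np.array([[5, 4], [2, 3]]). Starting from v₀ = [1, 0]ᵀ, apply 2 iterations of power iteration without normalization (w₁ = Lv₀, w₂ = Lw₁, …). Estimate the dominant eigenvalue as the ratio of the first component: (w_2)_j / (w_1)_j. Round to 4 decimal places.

w1 = Lv₀ = (5·1 + 4·0; 2·1 + 3·0) = (5, 2)
w2 = Lw1 = (5·5 + 4·2; 2·5 + 3·2) = (33, 16)
Ratio at component: 33 / 5 = 6.6000

λ ≈ 6.6000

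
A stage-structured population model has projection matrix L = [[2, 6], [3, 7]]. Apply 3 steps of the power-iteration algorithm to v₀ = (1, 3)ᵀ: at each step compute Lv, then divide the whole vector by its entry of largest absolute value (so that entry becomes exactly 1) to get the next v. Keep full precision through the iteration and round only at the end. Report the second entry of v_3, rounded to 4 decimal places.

Lv0 = (20.00000, 24.00000); divide by 24.00000 → v1 = (0.83333, 1.00000)
Lv1 = (7.66667, 9.50000); divide by 9.50000 → v2 = (0.80702, 1.00000)
Lv2 = (7.61404, 9.42105); divide by 9.42105 → v3 = (0.80819, 1.00000)
Requested entry of v3: 2148/2148 = 1.0000

1.0000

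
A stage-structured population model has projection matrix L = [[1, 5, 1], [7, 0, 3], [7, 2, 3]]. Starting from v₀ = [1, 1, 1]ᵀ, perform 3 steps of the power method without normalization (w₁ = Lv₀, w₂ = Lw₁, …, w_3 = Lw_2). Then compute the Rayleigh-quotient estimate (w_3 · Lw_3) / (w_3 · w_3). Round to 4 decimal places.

9.0068

w1 = Lv₀ = (7, 10, 12)
w2 = Lw1 = (69, 85, 105)
w3 = Lw2 = (599, 798, 968)
Lw3 = (5557, 7097, 8693)
w3·Lw3 = 599·5557 + 798·7097 + 968·8693 = 17406873; w3·w3 = 599·599 + 798·798 + 968·968 = 1932629
λ ≈ 17406873/1932629 = 9.0068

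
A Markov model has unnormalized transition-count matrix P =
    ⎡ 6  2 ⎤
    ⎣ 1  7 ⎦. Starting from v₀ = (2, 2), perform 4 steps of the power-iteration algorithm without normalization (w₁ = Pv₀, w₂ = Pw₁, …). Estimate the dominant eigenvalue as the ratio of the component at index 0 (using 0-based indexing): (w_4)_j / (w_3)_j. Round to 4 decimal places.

w1 = Pv₀ = (16, 16)
w2 = Pw1 = (128, 128)
w3 = Pw2 = (1024, 1024)
w4 = Pw3 = (8192, 8192)
Ratio at component: 8192 / 1024 = 8.0000

λ ≈ 8.0000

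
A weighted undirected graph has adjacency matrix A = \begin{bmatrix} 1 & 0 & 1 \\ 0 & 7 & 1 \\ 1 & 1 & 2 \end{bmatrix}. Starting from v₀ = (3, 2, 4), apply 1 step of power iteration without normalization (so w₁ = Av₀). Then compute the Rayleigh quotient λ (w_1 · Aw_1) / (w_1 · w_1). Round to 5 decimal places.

w1 = Av₀ = (1·3 + 0·2 + 1·4; 0·3 + 7·2 + 1·4; 1·3 + 1·2 + 2·4) = (7, 18, 13)
Aw1 = (20, 139, 51)
w1·Aw1 = 7·20 + 18·139 + 13·51 = 3305; w1·w1 = 7·7 + 18·18 + 13·13 = 542
λ ≈ 3305/542 = 6.09779

6.09779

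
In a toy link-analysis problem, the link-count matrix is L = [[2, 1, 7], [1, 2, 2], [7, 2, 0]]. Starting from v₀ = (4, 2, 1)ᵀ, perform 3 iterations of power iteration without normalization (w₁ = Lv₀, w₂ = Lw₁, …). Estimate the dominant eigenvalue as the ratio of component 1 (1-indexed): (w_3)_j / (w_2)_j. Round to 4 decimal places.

w1 = Lv₀ = (2·4 + 1·2 + 7·1; 1·4 + 2·2 + 2·1; 7·4 + 2·2 + 0·1) = (17, 10, 32)
w2 = Lw1 = (2·17 + 1·10 + 7·32; 1·17 + 2·10 + 2·32; 7·17 + 2·10 + 0·32) = (268, 101, 139)
w3 = Lw2 = (1610, 748, 2078)
Ratio at component: 1610 / 268 = 6.0075

6.0075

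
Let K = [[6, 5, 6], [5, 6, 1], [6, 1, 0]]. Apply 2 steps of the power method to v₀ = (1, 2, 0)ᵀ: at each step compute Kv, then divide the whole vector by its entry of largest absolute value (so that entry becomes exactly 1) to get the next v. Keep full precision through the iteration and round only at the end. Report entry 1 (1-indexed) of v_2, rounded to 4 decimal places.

Kv0 = (16.00000, 17.00000, 8.00000); divide by 17.00000 → v1 = (0.94118, 1.00000, 0.47059)
Kv1 = (13.47059, 11.17647, 6.64706); divide by 13.47059 → v2 = (1.00000, 0.82969, 0.49345)
Requested entry of v2: 229/229 = 1.0000

1.0000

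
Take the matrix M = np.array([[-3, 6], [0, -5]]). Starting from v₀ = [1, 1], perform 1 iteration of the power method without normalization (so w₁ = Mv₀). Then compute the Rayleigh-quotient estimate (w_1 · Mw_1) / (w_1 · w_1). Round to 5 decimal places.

λ ≈ -7.11765

w1 = Mv₀ = (3, -5)
Mw1 = (-39, 25)
w1·Mw1 = 3·(-39) + (-5)·25 = -242; w1·w1 = 3·3 + (-5)·(-5) = 34
λ ≈ -242/34 = -7.11765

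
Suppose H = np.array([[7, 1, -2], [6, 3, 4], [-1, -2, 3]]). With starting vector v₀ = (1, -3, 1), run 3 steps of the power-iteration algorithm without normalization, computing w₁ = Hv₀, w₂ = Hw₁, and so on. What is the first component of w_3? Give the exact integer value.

w1 = Hv₀ = (2, 1, 8)
w2 = Hw1 = (-1, 47, 20)
w3 = Hw2 = (0, 215, -33)
The requested component of w3 is 0.

0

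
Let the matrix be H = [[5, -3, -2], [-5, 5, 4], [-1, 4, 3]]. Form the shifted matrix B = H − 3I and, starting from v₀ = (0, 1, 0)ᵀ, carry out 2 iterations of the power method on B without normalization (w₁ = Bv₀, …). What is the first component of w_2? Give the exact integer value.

B = H − 3I has rows (2, -3, -2); (-5, 2, 4); (-1, 4, 0)
w1 = Bv₀ = (-3, 2, 4)
w2 = Bw1 = (-20, 35, 11)
Requested component of w2: -20

-20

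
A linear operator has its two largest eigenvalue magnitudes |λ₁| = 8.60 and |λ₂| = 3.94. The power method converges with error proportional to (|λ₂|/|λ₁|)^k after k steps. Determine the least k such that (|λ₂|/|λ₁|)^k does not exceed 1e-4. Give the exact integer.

|λ₂/λ₁| = 3.94/8.60 = 0.45814
Need k ≥ ln(1e-4) / ln(0.45814) = -9.2103 / -0.7806 ≈ 11.799
Smallest integer k satisfying the bound: 12

12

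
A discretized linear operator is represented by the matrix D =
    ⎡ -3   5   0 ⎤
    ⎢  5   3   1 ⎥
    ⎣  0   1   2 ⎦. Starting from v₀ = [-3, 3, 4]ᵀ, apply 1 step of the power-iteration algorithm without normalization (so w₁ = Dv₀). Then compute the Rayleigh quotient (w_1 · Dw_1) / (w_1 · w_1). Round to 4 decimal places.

w1 = Dv₀ = ((-3)·(-3) + 5·3 + 0·4; 5·(-3) + 3·3 + 1·4; 0·(-3) + 1·3 + 2·4) = (24, -2, 11)
Dw1 = (-82, 125, 20)
w1·Dw1 = 24·(-82) + (-2)·125 + 11·20 = -1998; w1·w1 = 24·24 + (-2)·(-2) + 11·11 = 701
λ ≈ -1998/701 = -2.8502

λ ≈ -2.8502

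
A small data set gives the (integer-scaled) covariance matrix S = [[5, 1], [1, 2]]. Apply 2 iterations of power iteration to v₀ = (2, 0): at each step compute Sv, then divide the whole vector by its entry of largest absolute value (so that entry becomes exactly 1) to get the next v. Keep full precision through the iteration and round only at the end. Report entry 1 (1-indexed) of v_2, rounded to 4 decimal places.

1.0000

Sv0 = (10.00000, 2.00000); divide by 10.00000 → v1 = (1.00000, 0.20000)
Sv1 = (5.20000, 1.40000); divide by 5.20000 → v2 = (1.00000, 0.26923)
Requested entry of v2: 52/52 = 1.0000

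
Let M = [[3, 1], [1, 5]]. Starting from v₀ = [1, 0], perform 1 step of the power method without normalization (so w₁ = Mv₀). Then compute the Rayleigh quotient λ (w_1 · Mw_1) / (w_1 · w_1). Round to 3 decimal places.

3.800

w1 = Mv₀ = (3·1 + 1·0; 1·1 + 5·0) = (3, 1)
Mw1 = (10, 8)
w1·Mw1 = 3·10 + 1·8 = 38; w1·w1 = 3·3 + 1·1 = 10
λ ≈ 38/10 = 3.800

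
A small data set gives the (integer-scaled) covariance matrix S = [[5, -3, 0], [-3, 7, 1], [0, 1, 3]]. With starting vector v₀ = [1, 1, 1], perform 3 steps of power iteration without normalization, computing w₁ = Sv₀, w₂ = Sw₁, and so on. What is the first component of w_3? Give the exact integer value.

w1 = Sv₀ = (2, 5, 4)
w2 = Sw1 = (-5, 33, 17)
w3 = Sw2 = (-124, 263, 84)
The requested component of w3 is -124.

-124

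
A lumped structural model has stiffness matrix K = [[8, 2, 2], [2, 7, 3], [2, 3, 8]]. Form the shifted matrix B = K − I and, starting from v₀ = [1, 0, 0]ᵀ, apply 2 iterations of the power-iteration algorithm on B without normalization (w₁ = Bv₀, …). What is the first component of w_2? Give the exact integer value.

57

B = K − I has rows (7, 2, 2); (2, 6, 3); (2, 3, 7)
w1 = Bv₀ = (7, 2, 2)
w2 = Bw1 = (57, 32, 34)
Requested component of w2: 57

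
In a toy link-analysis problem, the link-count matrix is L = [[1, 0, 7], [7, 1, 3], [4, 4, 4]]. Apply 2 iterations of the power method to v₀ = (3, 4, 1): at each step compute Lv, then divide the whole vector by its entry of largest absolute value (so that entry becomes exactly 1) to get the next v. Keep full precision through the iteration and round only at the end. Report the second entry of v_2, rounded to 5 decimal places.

0.69286

Lv0 = (10.000000, 28.000000, 32.000000); divide by 32.000000 → v1 = (0.312500, 0.875000, 1.000000)
Lv1 = (7.312500, 6.062500, 8.750000); divide by 8.750000 → v2 = (0.835714, 0.692857, 1.000000)
Requested entry of v2: 194/280 = 0.69286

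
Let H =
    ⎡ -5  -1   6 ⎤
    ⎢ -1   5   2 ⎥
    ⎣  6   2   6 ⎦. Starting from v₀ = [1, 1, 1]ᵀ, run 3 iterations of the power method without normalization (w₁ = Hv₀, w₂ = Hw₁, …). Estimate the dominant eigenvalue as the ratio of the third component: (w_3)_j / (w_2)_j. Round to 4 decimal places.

12.0833

w1 = Hv₀ = (0, 6, 14)
w2 = Hw1 = (78, 58, 96)
w3 = Hw2 = (128, 404, 1160)
Ratio at component: 1160 / 96 = 12.0833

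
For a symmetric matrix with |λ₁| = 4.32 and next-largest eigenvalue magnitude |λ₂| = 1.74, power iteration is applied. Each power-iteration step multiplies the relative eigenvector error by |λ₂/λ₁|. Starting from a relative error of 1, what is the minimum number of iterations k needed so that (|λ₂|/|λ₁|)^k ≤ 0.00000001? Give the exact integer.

21

|λ₂/λ₁| = 1.74/4.32 = 0.40278
Need k ≥ ln(0.00000001) / ln(0.40278) = -18.4207 / -0.9094 ≈ 20.257
Smallest integer k satisfying the bound: 21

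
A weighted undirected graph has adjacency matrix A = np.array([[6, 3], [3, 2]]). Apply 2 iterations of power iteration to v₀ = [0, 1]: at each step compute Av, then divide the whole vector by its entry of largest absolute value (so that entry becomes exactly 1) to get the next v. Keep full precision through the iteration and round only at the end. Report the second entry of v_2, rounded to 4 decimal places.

0.5417

Av0 = (3.00000, 2.00000); divide by 3.00000 → v1 = (1.00000, 0.66667)
Av1 = (8.00000, 4.33333); divide by 8.00000 → v2 = (1.00000, 0.54167)
Requested entry of v2: 13/24 = 0.5417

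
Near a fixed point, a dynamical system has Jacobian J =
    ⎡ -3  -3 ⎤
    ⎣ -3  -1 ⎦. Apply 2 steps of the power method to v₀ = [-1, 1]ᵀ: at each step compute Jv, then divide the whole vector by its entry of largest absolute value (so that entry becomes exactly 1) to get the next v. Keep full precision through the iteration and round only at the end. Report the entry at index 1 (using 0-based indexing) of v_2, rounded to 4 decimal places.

0.3333

Jv0 = (0.00000, 2.00000); divide by 2.00000 → v1 = (0.00000, 1.00000)
Jv1 = (-3.00000, -1.00000); divide by -3.00000 → v2 = (1.00000, 0.33333)
Requested entry of v2: -2/-6 = 0.3333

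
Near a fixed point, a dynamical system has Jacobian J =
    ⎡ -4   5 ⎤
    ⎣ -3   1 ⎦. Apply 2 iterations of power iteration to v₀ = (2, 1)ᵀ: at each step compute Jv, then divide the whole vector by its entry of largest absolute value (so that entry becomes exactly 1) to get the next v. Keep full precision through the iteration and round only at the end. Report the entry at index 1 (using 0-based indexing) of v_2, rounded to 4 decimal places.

-0.3077

Jv0 = (-3.00000, -5.00000); divide by -5.00000 → v1 = (0.60000, 1.00000)
Jv1 = (2.60000, -0.80000); divide by 2.60000 → v2 = (1.00000, -0.30769)
Requested entry of v2: 4/-13 = -0.3077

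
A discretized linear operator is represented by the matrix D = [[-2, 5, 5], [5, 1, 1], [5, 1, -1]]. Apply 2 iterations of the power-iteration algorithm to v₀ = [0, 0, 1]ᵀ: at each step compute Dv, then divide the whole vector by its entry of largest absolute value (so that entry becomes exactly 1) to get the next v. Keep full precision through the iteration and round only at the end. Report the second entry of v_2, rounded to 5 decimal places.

0.92593

Dv0 = (5.000000, 1.000000, -1.000000); divide by 5.000000 → v1 = (1.000000, 0.200000, -0.200000)
Dv1 = (-2.000000, 5.000000, 5.400000); divide by 5.400000 → v2 = (-0.370370, 0.925926, 1.000000)
Requested entry of v2: 25/27 = 0.92593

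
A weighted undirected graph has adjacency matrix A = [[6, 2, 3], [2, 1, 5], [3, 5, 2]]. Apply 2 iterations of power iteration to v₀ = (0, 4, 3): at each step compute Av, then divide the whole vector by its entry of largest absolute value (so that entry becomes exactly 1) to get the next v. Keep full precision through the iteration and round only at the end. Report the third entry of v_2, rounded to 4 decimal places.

Av0 = (17.00000, 19.00000, 26.00000); divide by 26.00000 → v1 = (0.65385, 0.73077, 1.00000)
Av1 = (8.38462, 7.03846, 7.61538); divide by 8.38462 → v2 = (1.00000, 0.83945, 0.90826)
Requested entry of v2: 198/218 = 0.9083

0.9083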